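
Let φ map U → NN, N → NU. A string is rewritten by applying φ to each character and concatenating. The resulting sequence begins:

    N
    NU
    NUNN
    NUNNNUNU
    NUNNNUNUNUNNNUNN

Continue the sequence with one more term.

NUNNNUNUNUNNNUNNNUNNNUNUNUNNNUNU

Applying the rule to each of the 16 symbols of NUNNNUNUNUNNNUNN gives the pieces NU NN NU NU NU NN NU NN NU NN NU NU NU NN NU NU, which concatenate to the answer.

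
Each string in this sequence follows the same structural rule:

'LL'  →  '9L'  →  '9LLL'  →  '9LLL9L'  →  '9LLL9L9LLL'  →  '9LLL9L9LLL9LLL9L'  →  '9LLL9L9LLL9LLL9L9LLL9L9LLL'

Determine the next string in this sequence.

From term 3 onward, concatenate the last term with the second-to-last: 9L·LL = 9LLL, 9LLL·9L = 9LLL9L, …
So term 8 is 9LLL9L9LLL9LLL9L9LLL9L9LLL·9LLL9L9LLL9LLL9L.

9LLL9L9LLL9LLL9L9LLL9L9LLL9LLL9L9LLL9LLL9L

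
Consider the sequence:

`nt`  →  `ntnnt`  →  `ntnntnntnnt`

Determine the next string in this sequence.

s(k+1) = s(k)·n·s(k) — each term doubles the last with 'n' between the halves.
Doubling ntnntnntnnt with 'n' between the halves:

ntnntnntnntnntnntnntnnt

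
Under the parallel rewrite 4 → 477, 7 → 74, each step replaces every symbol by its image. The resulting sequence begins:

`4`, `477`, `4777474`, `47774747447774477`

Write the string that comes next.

Rewriting the 17 symbols of 47774747447774477 one by one yields 477 74 74 74 477 74 477 74 477 477 74 74 74 477 477 74 74; concatenated:

47774747447774477744774777474744774777474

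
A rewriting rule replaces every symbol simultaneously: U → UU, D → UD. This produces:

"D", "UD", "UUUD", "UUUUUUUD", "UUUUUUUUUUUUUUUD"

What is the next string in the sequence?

Replace each of the 16 characters of UUUUUUUUUUUUUUUD in place — UU UU UU UU UU UU UU UU UU UU UU UU UU UU UU UD — and concatenate.

UUUUUUUUUUUUUUUUUUUUUUUUUUUUUUUD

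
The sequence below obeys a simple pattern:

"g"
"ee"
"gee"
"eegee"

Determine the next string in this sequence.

geeeegee

This is a Fibonacci-style word recurrence s(k) = s(k−2)·s(k−1): e.g. g·ee = gee.
So term 5 is gee·eegee.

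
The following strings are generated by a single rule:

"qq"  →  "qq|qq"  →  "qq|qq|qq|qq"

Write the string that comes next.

qq|qq|qq|qq|qq|qq|qq|qq

Each string is two copies of the previous one joined by '|'.
So the next term is two copies of qq|qq|qq|qq with '|' between the halves.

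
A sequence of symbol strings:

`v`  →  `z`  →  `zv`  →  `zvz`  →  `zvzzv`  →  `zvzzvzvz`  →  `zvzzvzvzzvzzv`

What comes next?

This is a Fibonacci-style word recurrence s(k) = s(k−1)·s(k−2): e.g. z·v = zv.
The next term joins zvzzvzvzzvzzv and zvzzvzvz.

zvzzvzvzzvzzvzvzzvzvz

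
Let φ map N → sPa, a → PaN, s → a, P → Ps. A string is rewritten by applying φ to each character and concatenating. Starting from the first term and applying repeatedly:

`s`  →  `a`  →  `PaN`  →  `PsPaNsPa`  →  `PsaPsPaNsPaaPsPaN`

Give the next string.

PsaPaNPsaPsPaNsPaaPsPaNPaNPsaPsPaNsPa

Replace each of the 17 characters of PsaPsPaNsPaaPsPaN in place — Ps a PaN Ps a Ps PaN sPa a Ps PaN PaN Ps a Ps PaN sPa — and concatenate.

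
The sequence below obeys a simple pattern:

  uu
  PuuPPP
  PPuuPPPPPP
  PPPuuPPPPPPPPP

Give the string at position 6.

PPPPPuuPPPPPPPPPPPPPPP

s(k+1) = P·s(k)·PPP, so each term gains P as a prefix and PPP as a suffix.
From PPPuuPPPPPPPPP, 2 further steps: PPPuuPPPPPPPPP → PPPPuuPPPPPPPPPPPP → (answer).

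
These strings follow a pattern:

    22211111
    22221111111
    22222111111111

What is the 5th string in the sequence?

Each string has the form 2^{n} 1^{2n-1}, where the shown terms are n = 3, 4, 5.
For term 5, n = 7, so the run lengths are 7, 13.

22222221111111111111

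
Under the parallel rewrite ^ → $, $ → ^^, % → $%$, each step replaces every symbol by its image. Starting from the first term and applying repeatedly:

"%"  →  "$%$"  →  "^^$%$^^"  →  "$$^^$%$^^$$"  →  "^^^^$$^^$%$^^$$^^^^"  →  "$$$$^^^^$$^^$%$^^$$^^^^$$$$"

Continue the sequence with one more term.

φ($$$$^^^^$$^^$%$^^$$^^^^$$$$) expands symbol-by-symbol to ^^ ^^ ^^ ^^ $ $ $ $ ^^ ^^ $ $ ^^ $%$ ^^ $ $ ^^ ^^ $ $ $ $ ^^ ^^ ^^ ^^; joining the 27 pieces gives the next term.

^^^^^^^^$$$$^^^^$$^^$%$^^$$^^^^$$$$^^^^^^^^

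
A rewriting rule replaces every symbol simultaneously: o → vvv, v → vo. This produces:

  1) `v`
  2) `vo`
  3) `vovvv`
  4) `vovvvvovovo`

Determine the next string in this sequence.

Expanding vovvvvovovo: v→vo, o→vvv, v→vo, v→vo, v→vo, v→vo, o→vvv, v→vo, o→vvv, v→vo, o→vvv. Concatenated: vo vvv vo vo vo vo vvv vo vvv vo vvv.

vovvvvovovovovvvvovvvvovvv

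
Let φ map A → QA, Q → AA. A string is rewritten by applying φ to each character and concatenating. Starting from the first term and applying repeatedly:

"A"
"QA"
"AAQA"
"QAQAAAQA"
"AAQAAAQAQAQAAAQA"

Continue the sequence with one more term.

Replace each of the 16 characters of AAQAAAQAQAQAAAQA in place — QA QA AA QA QA QA AA QA AA QA AA QA QA QA AA QA — and concatenate.

QAQAAAQAQAQAAAQAAAQAAAQAQAQAAAQA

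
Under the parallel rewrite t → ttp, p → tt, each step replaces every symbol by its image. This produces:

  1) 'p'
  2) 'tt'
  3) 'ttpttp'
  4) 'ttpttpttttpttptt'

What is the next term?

ttpttpttttpttpttttpttpttpttpttttpttpttttpttp

Applying the rule to each of the 16 symbols of ttpttpttttpttptt gives the pieces ttp ttp tt ttp ttp tt ttp ttp ttp ttp tt ttp ttp tt ttp ttp, which concatenate to the answer.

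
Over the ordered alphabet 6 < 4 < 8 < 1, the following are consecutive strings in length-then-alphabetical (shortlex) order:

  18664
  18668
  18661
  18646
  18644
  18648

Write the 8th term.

18686

Stepping forward 2 times from 18648: 18648 → 18641, then the target.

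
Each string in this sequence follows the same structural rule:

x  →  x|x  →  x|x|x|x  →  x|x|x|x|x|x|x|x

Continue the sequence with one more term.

Each string is two copies of the previous one joined by '|'.
Doubling x|x|x|x|x|x|x|x with '|' between the halves:

x|x|x|x|x|x|x|x|x|x|x|x|x|x|x|x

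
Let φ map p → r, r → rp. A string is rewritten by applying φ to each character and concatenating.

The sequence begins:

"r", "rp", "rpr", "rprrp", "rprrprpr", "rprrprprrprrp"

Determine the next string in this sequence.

φ(rprrprprrprrp) expands symbol-by-symbol to rp r rp rp r rp r rp rp r rp rp r; joining the 13 pieces gives the next term.

rprrprprrprrprprrprpr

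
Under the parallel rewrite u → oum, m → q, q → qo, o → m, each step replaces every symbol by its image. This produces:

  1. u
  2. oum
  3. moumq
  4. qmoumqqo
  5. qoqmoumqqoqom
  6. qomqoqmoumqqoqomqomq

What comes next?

qomqqomqoqmoumqqoqomqomqqomqqo

Replace each of the 20 characters of qomqoqmoumqqoqomqomq in place — qo m q qo m qo q m oum q qo qo m qo m q qo m q qo — and concatenate.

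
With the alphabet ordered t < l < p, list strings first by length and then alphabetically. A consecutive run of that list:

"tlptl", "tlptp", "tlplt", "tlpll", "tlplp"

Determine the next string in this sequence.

The successor of tlplp increments the rightmost position that isn't already p and resets every position after it to t.

tlppt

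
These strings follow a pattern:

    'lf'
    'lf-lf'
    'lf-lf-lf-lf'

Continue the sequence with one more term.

Every step duplicates the string with '-' between the halves.
One more doubling of lf-lf-lf-lf gives the answer.

lf-lf-lf-lf-lf-lf-lf-lf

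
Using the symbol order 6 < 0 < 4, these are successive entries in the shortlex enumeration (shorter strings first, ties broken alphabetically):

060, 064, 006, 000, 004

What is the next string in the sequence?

046

The successor of 004 increments the rightmost position that isn't already 4 and resets every position after it to 6.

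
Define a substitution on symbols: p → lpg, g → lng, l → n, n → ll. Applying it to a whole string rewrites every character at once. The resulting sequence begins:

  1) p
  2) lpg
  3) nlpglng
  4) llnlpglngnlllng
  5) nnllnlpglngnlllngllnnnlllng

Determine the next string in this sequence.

llllnnllnlpglngnlllngllnnnlllngnnllllllnnnlllng

Replace each of the 27 characters of nnllnlpglngnlllngllnnnlllng in place — ll ll n n ll n lpg lng n ll lng ll n n n ll lng n n ll ll ll n n n ll lng — and concatenate.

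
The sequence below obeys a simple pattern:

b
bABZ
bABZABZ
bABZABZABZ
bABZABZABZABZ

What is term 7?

Each term is the previous one with ABZ appended.
From bABZABZABZABZ, 2 further steps: bABZABZABZABZ → bABZABZABZABZABZ → (answer).

bABZABZABZABZABZABZ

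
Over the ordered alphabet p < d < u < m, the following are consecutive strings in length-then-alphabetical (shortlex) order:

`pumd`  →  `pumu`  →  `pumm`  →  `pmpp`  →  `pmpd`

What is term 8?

Stepping forward 3 times from pmpd: pmpd → pmpu → pmpm, then the target.

pmdp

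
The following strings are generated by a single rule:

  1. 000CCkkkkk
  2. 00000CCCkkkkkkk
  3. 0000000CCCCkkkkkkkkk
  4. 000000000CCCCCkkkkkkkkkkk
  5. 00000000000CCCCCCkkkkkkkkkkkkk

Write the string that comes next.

Each string has the form 0^{2n-1} C^{n} k^{2n+1}, where the shown terms are n = 2, 3, 4, 5, 6.
At n = 7 the blocks have lengths 13, 7, 15.

0000000000000CCCCCCCkkkkkkkkkkkkkkk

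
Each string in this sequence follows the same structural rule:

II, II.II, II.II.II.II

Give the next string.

s(k+1) = s(k)·.·s(k) — each term doubles the last with '.' between the halves.
One more doubling of II.II.II.II gives the answer.

II.II.II.II.II.II.II.II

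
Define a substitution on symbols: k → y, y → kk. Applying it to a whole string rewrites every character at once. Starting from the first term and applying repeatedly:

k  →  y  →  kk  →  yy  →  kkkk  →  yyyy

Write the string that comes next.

Rewriting each symbol of yyyy: y→kk, y→kk, y→kk, y→kk, which concatenates to kk kk kk kk.

kkkkkkkk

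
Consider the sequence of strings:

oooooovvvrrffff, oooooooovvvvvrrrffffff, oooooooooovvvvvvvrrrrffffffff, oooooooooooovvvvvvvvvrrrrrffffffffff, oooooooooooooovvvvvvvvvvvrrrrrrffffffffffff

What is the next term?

oooooooooooooooovvvvvvvvvvvvvrrrrrrrffffffffffffff

Term n consists of 2n+2 o's, followed by 2n-1 v's, followed by n r's, followed by 2n f's, where the shown terms are n = 2, 3, 4, 5, 6.
At n = 7 the blocks have lengths 16, 13, 7, 14.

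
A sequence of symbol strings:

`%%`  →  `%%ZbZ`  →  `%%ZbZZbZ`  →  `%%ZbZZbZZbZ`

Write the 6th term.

%%ZbZZbZZbZZbZZbZ

Each term is the previous one with ZbZ appended.
From %%ZbZZbZZbZ, 2 further steps: %%ZbZZbZZbZ → %%ZbZZbZZbZZbZ → (answer).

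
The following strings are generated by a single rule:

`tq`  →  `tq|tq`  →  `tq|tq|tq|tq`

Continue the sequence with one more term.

tq|tq|tq|tq|tq|tq|tq|tq

s(k+1) = s(k)·|·s(k) — each term doubles the last with '|' between the halves.
One more doubling of tq|tq|tq|tq gives the answer.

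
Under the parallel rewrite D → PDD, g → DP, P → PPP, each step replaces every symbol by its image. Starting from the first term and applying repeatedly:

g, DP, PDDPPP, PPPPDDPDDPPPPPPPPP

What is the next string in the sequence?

Applying the rule to each of the 18 symbols of PPPPDDPDDPPPPPPPPP gives the pieces PPP PPP PPP PPP PDD PDD PPP PDD PDD PPP PPP PPP PPP PPP PPP PPP PPP PPP, which concatenate to the answer.

PPPPPPPPPPPPPDDPDDPPPPDDPDDPPPPPPPPPPPPPPPPPPPPPPPPPPP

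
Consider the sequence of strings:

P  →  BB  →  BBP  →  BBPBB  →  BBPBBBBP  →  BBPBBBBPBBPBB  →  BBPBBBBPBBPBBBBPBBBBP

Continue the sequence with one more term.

BBPBBBBPBBPBBBBPBBBBPBBPBBBBPBBPBB

This is a Fibonacci-style word recurrence s(k) = s(k−1)·s(k−2): e.g. BB·P = BBP.
So term 8 is BBPBBBBPBBPBBBBPBBBBP·BBPBBBBPBBPBB.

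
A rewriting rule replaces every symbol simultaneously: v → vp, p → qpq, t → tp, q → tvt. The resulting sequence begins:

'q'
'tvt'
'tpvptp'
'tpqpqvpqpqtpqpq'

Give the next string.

tpqpqtvtqpqtvtvpqpqtvtqpqtvttpqpqtvtqpqtvt

Applying the rule to each of the 15 symbols of tpqpqvpqpqtpqpq gives the pieces tp qpq tvt qpq tvt vp qpq tvt qpq tvt tp qpq tvt qpq tvt, which concatenate to the answer.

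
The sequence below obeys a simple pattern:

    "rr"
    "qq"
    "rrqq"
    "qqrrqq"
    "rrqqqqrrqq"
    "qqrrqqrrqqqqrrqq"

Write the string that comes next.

rrqqqqrrqqqqrrqqrrqqqqrrqq

This is a Fibonacci-style word recurrence s(k) = s(k−2)·s(k−1): e.g. rr·qq = rrqq.
So term 7 is rrqqqqrrqq·qqrrqqrrqqqqrrqq.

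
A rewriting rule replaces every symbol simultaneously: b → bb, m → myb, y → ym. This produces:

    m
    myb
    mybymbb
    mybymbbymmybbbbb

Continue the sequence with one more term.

Rewriting the 16 symbols of mybymbbymmybbbbb one by one yields myb ym bb ym myb bb bb ym myb myb ym bb bb bb bb bb; concatenated:

mybymbbymmybbbbbymmybmybymbbbbbbbbbb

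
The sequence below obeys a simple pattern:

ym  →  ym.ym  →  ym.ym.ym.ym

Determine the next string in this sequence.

ym.ym.ym.ym.ym.ym.ym.ym

Every step duplicates the string with '.' between the halves.
One more doubling of ym.ym.ym.ym gives the answer.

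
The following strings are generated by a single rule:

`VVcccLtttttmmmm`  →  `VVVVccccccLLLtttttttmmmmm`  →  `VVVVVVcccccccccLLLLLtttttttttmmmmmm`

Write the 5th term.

The n-th term is 2n V's then 3n c's then 2n-1 L's then 2n+3 t's then n+3 m's (n = 1, 2, …).
Setting n = 5 gives 10, 15, 9, 13, 8 characters in each block.

VVVVVVVVVVcccccccccccccccLLLLLLLLLtttttttttttttmmmmmmmm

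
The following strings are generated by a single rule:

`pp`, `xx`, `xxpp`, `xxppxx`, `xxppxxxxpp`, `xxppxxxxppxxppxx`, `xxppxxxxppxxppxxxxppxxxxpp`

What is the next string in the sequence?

xxppxxxxppxxppxxxxppxxxxppxxppxxxxppxxppxx

From term 3 onward, concatenate the last term with the second-to-last: xx·pp = xxpp, xxpp·xx = xxppxx, …
So term 8 is xxppxxxxppxxppxxxxppxxxxpp·xxppxxxxppxxppxx.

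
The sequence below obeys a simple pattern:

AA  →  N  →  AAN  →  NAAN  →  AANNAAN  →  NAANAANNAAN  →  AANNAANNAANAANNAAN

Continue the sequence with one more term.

This is a Fibonacci-style word recurrence s(k) = s(k−2)·s(k−1): e.g. AA·N = AAN.
Continuing: NAANAANNAAN · AANNAANNAANAANNAAN gives term 8.

NAANAANNAANAANNAANNAANAANNAAN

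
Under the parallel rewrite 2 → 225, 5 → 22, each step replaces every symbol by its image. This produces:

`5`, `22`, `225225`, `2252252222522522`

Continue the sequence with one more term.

22522522225225222252252252252222522522225225

φ(2252252222522522) expands symbol-by-symbol to 225 225 22 225 225 22 225 225 225 225 22 225 225 22 225 225; joining the 16 pieces gives the next term.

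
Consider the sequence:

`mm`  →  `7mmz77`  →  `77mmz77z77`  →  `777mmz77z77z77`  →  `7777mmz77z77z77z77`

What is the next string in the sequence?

s(k+1) = 7·s(k)·z77, so each term gains 7 as a prefix and z77 as a suffix.
Applying this once more to 7777mmz77z77z77z77:

77777mmz77z77z77z77z77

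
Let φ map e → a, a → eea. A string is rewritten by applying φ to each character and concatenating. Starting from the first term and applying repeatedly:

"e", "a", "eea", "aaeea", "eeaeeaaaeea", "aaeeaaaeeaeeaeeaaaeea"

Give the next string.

Applying the rule to each of the 21 symbols of aaeeaaaeeaeeaeeaaaeea gives the pieces eea eea a a eea eea eea a a eea a a eea a a eea eea eea a a eea, which concatenate to the answer.

eeaeeaaaeeaeeaeeaaaeeaaaeeaaaeeaeeaeeaaaeea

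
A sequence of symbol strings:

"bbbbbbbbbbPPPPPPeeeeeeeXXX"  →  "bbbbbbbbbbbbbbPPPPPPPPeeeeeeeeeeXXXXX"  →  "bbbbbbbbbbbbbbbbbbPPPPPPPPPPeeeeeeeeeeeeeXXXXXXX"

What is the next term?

Each string has the form b^{4n+2} P^{2n+2} e^{3n+1} X^{2n-1}, where the shown terms are n = 2, 3, 4.
Setting n = 5 gives 22, 12, 16, 9 characters in each block.

bbbbbbbbbbbbbbbbbbbbbbPPPPPPPPPPPPeeeeeeeeeeeeeeeeXXXXXXXXX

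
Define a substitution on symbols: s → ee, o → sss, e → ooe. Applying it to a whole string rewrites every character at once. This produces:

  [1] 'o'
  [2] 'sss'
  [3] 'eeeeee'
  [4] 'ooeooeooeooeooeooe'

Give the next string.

Rewriting the 18 symbols of ooeooeooeooeooeooe one by one yields sss sss ooe sss sss ooe sss sss ooe sss sss ooe sss sss ooe sss sss ooe; concatenated:

ssssssooessssssooessssssooessssssooessssssooessssssooe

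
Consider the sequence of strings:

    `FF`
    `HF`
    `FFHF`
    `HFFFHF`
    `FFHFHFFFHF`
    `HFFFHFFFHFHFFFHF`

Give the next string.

From term 3 onward, concatenate the second-to-last term with the last: FF·HF = FFHF, HF·FFHF = HFFFHF, …
Continuing: FFHFHFFFHF · HFFFHFFFHFHFFFHF gives term 7.

FFHFHFFFHFHFFFHFFFHFHFFFHF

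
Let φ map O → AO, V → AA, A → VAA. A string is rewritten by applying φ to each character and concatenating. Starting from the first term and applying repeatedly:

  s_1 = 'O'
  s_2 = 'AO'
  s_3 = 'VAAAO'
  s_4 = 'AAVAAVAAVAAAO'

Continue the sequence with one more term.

Replace each of the 13 characters of AAVAAVAAVAAAO in place — VAA VAA AA VAA VAA AA VAA VAA AA VAA VAA VAA AO — and concatenate.

VAAVAAAAVAAVAAAAVAAVAAAAVAAVAAVAAAO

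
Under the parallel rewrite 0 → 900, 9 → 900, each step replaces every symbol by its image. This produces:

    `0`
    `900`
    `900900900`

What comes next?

Expanding 900900900: 9→900, 0→900, 0→900, 9→900, 0→900, 0→900, 9→900, 0→900, 0→900. Concatenated: 900 900 900 900 900 900 900 900 900.

900900900900900900900900900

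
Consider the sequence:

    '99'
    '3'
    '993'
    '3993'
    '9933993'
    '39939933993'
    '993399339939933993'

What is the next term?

39939933993993399339939933993

Each term (from the third on) is the two preceding terms concatenated in order: term 3 = 99·3 = 993.
So term 8 is 39939933993·993399339939933993.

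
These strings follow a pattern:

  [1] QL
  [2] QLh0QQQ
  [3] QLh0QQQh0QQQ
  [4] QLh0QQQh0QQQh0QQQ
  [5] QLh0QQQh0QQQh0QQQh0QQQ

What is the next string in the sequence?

Each term is the previous one with h0QQQ appended.
One more step from QLh0QQQh0QQQh0QQQh0QQQ gives the answer.

QLh0QQQh0QQQh0QQQh0QQQh0QQQ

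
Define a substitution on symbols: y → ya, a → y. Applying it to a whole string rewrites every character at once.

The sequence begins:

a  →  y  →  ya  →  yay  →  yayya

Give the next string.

Rewriting each symbol of yayya: y→ya, a→y, y→ya, y→ya, a→y, which concatenates to ya y ya ya y.

yayyayay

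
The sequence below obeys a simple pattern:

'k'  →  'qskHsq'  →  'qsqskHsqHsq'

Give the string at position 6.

Every step adds qs to the front and Hsq to the end of the previous string.
From qsqskHsqHsq, 3 further steps: qsqskHsqHsq → qsqsqskHsqHsqHsq → qsqsqsqskHsqHsqHsqHsq → (answer).

qsqsqsqsqskHsqHsqHsqHsqHsq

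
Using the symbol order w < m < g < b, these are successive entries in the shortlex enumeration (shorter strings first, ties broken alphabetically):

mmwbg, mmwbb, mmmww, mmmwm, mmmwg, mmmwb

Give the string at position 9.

mmmmg

Continuing the enumeration 3 steps past mmmwb: mmmwb → mmmmw → mmmmm → (answer).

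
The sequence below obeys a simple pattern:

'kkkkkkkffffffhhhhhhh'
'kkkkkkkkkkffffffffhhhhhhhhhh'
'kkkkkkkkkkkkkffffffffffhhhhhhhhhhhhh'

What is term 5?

The n-th term is 3n+1 k's then 2n+2 f's then 3n+1 h's, where the shown terms are n = 2, 3, 4.
At n = 6 the blocks have lengths 19, 14, 19.

kkkkkkkkkkkkkkkkkkkffffffffffffffhhhhhhhhhhhhhhhhhhh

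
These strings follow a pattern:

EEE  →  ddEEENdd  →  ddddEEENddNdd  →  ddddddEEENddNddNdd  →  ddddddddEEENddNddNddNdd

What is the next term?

ddddddddddEEENddNddNddNddNdd

Each term wraps the previous one in dd on the left and Ndd on the right.
So the next term is dd·ddddddddEEENddNddNddNdd·Ndd.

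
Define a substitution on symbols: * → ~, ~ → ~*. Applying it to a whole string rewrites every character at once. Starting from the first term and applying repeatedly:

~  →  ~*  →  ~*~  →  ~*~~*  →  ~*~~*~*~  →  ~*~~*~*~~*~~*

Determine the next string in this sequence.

Rewriting the 13 symbols of ~*~~*~*~~*~~* one by one yields ~* ~ ~* ~* ~ ~* ~ ~* ~* ~ ~* ~* ~; concatenated:

~*~~*~*~~*~~*~*~~*~*~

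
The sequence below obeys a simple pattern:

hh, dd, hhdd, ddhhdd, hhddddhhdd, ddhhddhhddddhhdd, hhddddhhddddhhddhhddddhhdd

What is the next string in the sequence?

ddhhddhhddddhhddhhddddhhddddhhddhhddddhhdd

From term 3 onward, concatenate the second-to-last term with the last: hh·dd = hhdd, dd·hhdd = ddhhdd, …
So term 8 is ddhhddhhddddhhdd·hhddddhhddddhhddhhddddhhdd.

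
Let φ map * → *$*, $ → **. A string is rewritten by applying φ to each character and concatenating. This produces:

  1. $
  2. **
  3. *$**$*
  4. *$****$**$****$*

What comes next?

Applying the rule to each of the 16 symbols of *$****$**$****$* gives the pieces *$* ** *$* *$* *$* *$* ** *$* *$* ** *$* *$* *$* *$* ** *$*, which concatenate to the answer.

*$****$**$**$**$****$**$****$**$**$**$****$*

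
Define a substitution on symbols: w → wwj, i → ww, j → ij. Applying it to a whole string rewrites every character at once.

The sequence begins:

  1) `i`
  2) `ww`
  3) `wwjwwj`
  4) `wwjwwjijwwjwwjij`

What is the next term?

Rewriting the 16 symbols of wwjwwjijwwjwwjij one by one yields wwj wwj ij wwj wwj ij ww ij wwj wwj ij wwj wwj ij ww ij; concatenated:

wwjwwjijwwjwwjijwwijwwjwwjijwwjwwjijwwij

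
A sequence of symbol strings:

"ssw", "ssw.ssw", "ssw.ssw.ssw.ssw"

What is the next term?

Each string is two copies of the previous one joined by '.'.
One more doubling of ssw.ssw.ssw.ssw gives the answer.

ssw.ssw.ssw.ssw.ssw.ssw.ssw.ssw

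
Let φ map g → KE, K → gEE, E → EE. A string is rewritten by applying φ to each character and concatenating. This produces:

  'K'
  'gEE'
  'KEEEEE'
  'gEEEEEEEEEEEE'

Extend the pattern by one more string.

Applying the rule to each of the 13 symbols of gEEEEEEEEEEEE gives the pieces KE EE EE EE EE EE EE EE EE EE EE EE EE, which concatenate to the answer.

KEEEEEEEEEEEEEEEEEEEEEEEEE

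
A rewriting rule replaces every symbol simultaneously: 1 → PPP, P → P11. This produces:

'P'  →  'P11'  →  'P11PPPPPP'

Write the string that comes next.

Apply φ to P11PPPPPP symbol by symbol: P→P11, 1→PPP, 1→PPP, P→P11, P→P11, P→P11, P→P11, P→P11, P→P11; joined: P11 PPP PPP P11 P11 P11 P11 P11 P11.

P11PPPPPPP11P11P11P11P11P11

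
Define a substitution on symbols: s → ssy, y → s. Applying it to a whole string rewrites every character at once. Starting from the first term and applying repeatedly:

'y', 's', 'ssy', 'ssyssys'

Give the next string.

ssyssysssyssysssy

Expanding ssyssys: s→ssy, s→ssy, y→s, s→ssy, s→ssy, y→s, s→ssy. Concatenated: ssy ssy s ssy ssy s ssy.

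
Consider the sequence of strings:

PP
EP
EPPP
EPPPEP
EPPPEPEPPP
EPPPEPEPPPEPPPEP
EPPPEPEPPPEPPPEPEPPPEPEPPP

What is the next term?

EPPPEPEPPPEPPPEPEPPPEPEPPPEPPPEPEPPPEPPPEP

Each term (from the third on) is the previous term followed by the one before it: term 3 = EP·PP = EPPP.
The next term joins EPPPEPEPPPEPPPEPEPPPEPEPPP and EPPPEPEPPPEPPPEP.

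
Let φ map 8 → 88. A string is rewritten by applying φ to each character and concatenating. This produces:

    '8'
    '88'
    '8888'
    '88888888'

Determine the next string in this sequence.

8888888888888888

Rewriting each symbol of 88888888: 8→88, 8→88, 8→88, 8→88, 8→88, 8→88, 8→88, 8→88, which concatenates to 88 88 88 88 88 88 88 88.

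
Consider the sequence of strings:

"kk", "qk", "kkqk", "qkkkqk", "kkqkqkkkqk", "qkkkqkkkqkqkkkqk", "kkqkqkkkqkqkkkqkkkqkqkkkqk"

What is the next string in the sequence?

qkkkqkkkqkqkkkqkkkqkqkkkqkqkkkqkkkqkqkkkqk

From term 3 onward, concatenate the second-to-last term with the last: kk·qk = kkqk, qk·kkqk = qkkkqk, …
The next term joins qkkkqkkkqkqkkkqk and kkqkqkkkqkqkkkqkkkqkqkkkqk.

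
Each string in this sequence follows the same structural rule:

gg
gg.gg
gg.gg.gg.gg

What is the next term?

Every step duplicates the string with '.' between the halves.
One more doubling of gg.gg.gg.gg gives the answer.

gg.gg.gg.gg.gg.gg.gg.gg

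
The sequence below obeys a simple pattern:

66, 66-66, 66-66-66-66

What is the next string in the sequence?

Every step duplicates the string with '-' between the halves.
Doubling 66-66-66-66 with '-' between the halves:

66-66-66-66-66-66-66-66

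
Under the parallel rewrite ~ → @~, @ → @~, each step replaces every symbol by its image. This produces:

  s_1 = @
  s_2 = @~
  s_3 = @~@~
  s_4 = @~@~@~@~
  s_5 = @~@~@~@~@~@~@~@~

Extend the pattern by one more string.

φ(@~@~@~@~@~@~@~@~) expands symbol-by-symbol to @~ @~ @~ @~ @~ @~ @~ @~ @~ @~ @~ @~ @~ @~ @~ @~; joining the 16 pieces gives the next term.

@~@~@~@~@~@~@~@~@~@~@~@~@~@~@~@~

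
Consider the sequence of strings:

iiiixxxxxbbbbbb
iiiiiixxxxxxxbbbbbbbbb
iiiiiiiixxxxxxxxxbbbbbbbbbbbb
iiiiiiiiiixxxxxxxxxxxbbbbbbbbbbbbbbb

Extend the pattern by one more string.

Reading off run lengths: i runs 4, 6, 8, 10; x runs 5, 7, 9, 11; b runs 6, 9, 12, 15 — each is linear in n, where the shown terms are n = 2, 3, 4, 5.
For the next term, n = 6, so the run lengths are 12, 13, 18.

iiiiiiiiiiiixxxxxxxxxxxxxbbbbbbbbbbbbbbbbbb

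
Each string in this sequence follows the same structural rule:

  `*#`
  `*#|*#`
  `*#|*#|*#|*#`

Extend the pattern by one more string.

*#|*#|*#|*#|*#|*#|*#|*#

s(k+1) = s(k)·|·s(k) — each term doubles the last with '|' between the halves.
So the next term is two copies of *#|*#|*#|*# with '|' between the halves.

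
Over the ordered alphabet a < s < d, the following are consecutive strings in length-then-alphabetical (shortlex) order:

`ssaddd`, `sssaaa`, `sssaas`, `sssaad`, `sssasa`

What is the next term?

sssass

Treat sssasa as a base-3 numeral over the given alphabet and add one, carrying through any trailing d's.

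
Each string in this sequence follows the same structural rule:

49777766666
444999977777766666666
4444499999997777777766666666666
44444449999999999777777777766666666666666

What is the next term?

444444444999999999999977777777777766666666666666666

The n-th term is 2n-1 4's then 3n-2 9's then 2n+2 7's then 3n+2 6's (n = 1, 2, …).
At n = 5 the blocks have lengths 9, 13, 12, 17.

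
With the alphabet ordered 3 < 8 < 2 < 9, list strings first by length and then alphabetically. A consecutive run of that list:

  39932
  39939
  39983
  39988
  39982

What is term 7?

Continuing the enumeration 2 steps past 39982: 39982 → 39989 → (answer).

39923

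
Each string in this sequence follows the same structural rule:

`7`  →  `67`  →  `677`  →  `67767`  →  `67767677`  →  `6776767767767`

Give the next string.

677676776776767767677

This is a Fibonacci-style word recurrence s(k) = s(k−1)·s(k−2): e.g. 67·7 = 677.
So term 7 is 6776767767767·67767677.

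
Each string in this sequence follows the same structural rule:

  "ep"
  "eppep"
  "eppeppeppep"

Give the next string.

Each string is two copies of the previous one joined by 'p'.
Doubling eppeppeppep with 'p' between the halves:

eppeppeppeppeppeppeppep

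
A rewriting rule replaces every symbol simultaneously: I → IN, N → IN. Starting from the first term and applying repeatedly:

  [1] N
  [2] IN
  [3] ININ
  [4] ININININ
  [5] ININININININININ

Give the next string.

Applying the rule to each of the 16 symbols of ININININININININ gives the pieces IN IN IN IN IN IN IN IN IN IN IN IN IN IN IN IN, which concatenate to the answer.

ININININININININININININININININ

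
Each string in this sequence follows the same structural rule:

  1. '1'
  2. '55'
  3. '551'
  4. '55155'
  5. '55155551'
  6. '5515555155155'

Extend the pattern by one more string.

551555515515555155551

From term 3 onward, concatenate the last term with the second-to-last: 55·1 = 551, 551·55 = 55155, …
Continuing: 5515555155155 · 55155551 gives term 7.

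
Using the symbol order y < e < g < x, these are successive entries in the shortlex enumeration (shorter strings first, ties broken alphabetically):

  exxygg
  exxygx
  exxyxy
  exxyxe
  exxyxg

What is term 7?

Continuing the enumeration 2 steps past exxyxg: exxyxg → exxyxx → (answer).

exxeyy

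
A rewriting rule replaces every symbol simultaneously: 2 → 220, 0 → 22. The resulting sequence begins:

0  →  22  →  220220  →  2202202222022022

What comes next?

Applying the rule to each of the 16 symbols of 2202202222022022 gives the pieces 220 220 22 220 220 22 220 220 220 220 22 220 220 22 220 220, which concatenate to the answer.

22022022220220222202202202202222022022220220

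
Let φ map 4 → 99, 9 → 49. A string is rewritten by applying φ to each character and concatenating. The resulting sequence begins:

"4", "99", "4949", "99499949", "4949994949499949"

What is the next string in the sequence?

Applying the rule to each of the 16 symbols of 4949994949499949 gives the pieces 99 49 99 49 49 49 99 49 99 49 99 49 49 49 99 49, which concatenate to the answer.

99499949494999499949994949499949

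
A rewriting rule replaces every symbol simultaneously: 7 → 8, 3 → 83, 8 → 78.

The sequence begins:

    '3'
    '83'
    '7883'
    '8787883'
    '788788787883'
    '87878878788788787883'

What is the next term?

Rewriting the 20 symbols of 87878878788788787883 one by one yields 78 8 78 8 78 78 8 78 8 78 78 8 78 78 8 78 8 78 78 83; concatenated:

788788787887887878878788788787883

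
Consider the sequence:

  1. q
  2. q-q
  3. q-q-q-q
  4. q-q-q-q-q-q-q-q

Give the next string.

Each string is two copies of the previous one joined by '-'.
Doubling q-q-q-q-q-q-q-q with '-' between the halves:

q-q-q-q-q-q-q-q-q-q-q-q-q-q-q-q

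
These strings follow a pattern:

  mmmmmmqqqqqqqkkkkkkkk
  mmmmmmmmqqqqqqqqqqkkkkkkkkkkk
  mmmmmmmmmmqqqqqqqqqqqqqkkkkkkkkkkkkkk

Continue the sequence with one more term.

mmmmmmmmmmmmqqqqqqqqqqqqqqqqkkkkkkkkkkkkkkkkk

Reading off run lengths: m runs 6, 8, 10; q runs 7, 10, 13; k runs 8, 11, 14 — each is linear in n, where the shown terms are n = 2, 3, 4.
Setting n = 5 gives 12, 16, 17 characters in each block.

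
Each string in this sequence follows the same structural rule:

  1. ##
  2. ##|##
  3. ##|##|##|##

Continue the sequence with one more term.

##|##|##|##|##|##|##|##

s(k+1) = s(k)·|·s(k) — each term doubles the last with '|' between the halves.
So the next term is two copies of ##|##|##|## with '|' between the halves.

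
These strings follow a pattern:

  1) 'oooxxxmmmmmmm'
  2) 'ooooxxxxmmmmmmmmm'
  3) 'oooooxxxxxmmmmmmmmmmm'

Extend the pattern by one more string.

Reading off run lengths: o runs 3, 4, 5; x runs 3, 4, 5; m runs 7, 9, 11 — each is linear in n, where the shown terms are n = 3, 4, 5.
Setting n = 6 gives 6, 6, 13 characters in each block.

ooooooxxxxxxmmmmmmmmmmmmm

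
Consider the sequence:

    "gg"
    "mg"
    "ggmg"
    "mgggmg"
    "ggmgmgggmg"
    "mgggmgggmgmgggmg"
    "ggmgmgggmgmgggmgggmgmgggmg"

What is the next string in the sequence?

mgggmgggmgmgggmgggmgmgggmgmgggmgggmgmgggmg

From term 3 onward, concatenate the second-to-last term with the last: gg·mg = ggmg, mg·ggmg = mgggmg, …
So term 8 is mgggmgggmgmgggmg·ggmgmgggmgmgggmgggmgmgggmg.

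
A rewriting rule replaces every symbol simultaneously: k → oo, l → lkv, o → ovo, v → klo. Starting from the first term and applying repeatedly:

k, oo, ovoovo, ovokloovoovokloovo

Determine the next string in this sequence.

ovokloovooolkvovoovokloovoovokloovooolkvovoovokloovo

Replace each of the 18 characters of ovokloovoovokloovo in place — ovo klo ovo oo lkv ovo ovo klo ovo ovo klo ovo oo lkv ovo ovo klo ovo — and concatenate.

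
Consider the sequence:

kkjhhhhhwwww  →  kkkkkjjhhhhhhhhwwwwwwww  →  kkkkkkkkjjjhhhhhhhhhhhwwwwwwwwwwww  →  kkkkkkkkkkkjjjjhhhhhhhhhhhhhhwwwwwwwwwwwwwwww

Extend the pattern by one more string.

kkkkkkkkkkkkkkjjjjjhhhhhhhhhhhhhhhhhwwwwwwwwwwwwwwwwwwww

The n-th term is 3n-1 k's then n j's then 3n+2 h's then 4n w's (n = 1, 2, …).
At n = 5 the blocks have lengths 14, 5, 17, 20.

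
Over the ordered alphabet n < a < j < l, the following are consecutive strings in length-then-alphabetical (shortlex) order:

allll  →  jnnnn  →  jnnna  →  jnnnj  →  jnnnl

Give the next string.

jnnan

Treat jnnnl as a base-4 numeral over the given alphabet and add one, carrying through any trailing l's.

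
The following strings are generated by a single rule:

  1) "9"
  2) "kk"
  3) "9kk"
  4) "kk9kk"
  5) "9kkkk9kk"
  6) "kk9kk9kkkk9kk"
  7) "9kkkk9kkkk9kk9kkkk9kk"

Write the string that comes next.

From term 3 onward, concatenate the second-to-last term with the last: 9·kk = 9kk, kk·9kk = kk9kk, …
Continuing: kk9kk9kkkk9kk · 9kkkk9kkkk9kk9kkkk9kk gives term 8.

kk9kk9kkkk9kk9kkkk9kkkk9kk9kkkk9kk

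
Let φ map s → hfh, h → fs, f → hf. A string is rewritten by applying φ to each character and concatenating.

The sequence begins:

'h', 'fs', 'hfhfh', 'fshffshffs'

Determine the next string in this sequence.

hfhfhfshfhfhfhfshfhfhfh

Rewriting each symbol of fshffshffs: f→hf, s→hfh, h→fs, f→hf, f→hf, s→hfh, h→fs, f→hf, f→hf, s→hfh, which concatenates to hf hfh fs hf hf hfh fs hf hf hfh.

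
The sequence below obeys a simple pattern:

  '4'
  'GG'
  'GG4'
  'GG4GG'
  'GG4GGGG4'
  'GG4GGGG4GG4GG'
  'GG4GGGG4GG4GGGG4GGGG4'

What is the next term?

GG4GGGG4GG4GGGG4GGGG4GG4GGGG4GG4GG

This is a Fibonacci-style word recurrence s(k) = s(k−1)·s(k−2): e.g. GG·4 = GG4.
So term 8 is GG4GGGG4GG4GGGG4GGGG4·GG4GGGG4GG4GG.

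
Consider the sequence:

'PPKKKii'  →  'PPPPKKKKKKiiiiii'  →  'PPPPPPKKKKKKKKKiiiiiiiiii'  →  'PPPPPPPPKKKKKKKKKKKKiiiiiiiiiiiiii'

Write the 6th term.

Term n consists of 2n P's, followed by 3n K's, followed by 4n-2 i's (n = 1, 2, …).
At n = 6 the blocks have lengths 12, 18, 22.

PPPPPPPPPPPPKKKKKKKKKKKKKKKKKKiiiiiiiiiiiiiiiiiiiiii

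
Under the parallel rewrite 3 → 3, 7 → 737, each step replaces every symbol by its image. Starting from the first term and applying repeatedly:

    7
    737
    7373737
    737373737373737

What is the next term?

Applying the rule to each of the 15 symbols of 737373737373737 gives the pieces 737 3 737 3 737 3 737 3 737 3 737 3 737 3 737, which concatenate to the answer.

7373737373737373737373737373737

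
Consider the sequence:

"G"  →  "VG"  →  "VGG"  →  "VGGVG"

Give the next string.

This is a Fibonacci-style word recurrence s(k) = s(k−1)·s(k−2): e.g. VG·G = VGG.
Continuing: VGGVG · VGG gives term 5.

VGGVGVGG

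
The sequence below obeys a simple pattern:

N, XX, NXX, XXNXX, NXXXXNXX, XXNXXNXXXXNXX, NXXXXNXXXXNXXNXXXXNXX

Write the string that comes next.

XXNXXNXXXXNXXNXXXXNXXXXNXXNXXXXNXX

From term 3 onward, concatenate the second-to-last term with the last: N·XX = NXX, XX·NXX = XXNXX, …
Continuing: XXNXXNXXXXNXX · NXXXXNXXXXNXXNXXXXNXX gives term 8.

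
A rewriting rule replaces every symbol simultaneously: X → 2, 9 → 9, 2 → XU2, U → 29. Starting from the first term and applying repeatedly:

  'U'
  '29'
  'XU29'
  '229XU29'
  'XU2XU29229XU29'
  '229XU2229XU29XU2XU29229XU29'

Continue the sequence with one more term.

XU2XU29229XU2XU2XU29229XU29229XU2229XU29XU2XU29229XU29

Replace each of the 27 characters of 229XU2229XU29XU2XU29229XU29 in place — XU2 XU2 9 2 29 XU2 XU2 XU2 9 2 29 XU2 9 2 29 XU2 2 29 XU2 9 XU2 XU2 9 2 29 XU2 9 — and concatenate.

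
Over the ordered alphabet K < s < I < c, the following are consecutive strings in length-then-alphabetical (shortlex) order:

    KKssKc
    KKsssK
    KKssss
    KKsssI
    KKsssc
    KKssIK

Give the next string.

Find the rightmost character of KKssIK below c, bump it to the next letter, and reset everything to its right to K.

KKssIs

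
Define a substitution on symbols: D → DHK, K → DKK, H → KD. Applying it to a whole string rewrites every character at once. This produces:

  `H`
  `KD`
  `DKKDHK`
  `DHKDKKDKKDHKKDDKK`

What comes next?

φ(DHKDKKDKKDHKKDDKK) expands symbol-by-symbol to DHK KD DKK DHK DKK DKK DHK DKK DKK DHK KD DKK DKK DHK DHK DKK DKK; joining the 17 pieces gives the next term.

DHKKDDKKDHKDKKDKKDHKDKKDKKDHKKDDKKDKKDHKDHKDKKDKK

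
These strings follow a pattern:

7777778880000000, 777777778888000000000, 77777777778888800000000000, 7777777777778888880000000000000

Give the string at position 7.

Reading off run lengths: 7 runs 6, 8, 10, 12; 8 runs 3, 4, 5, 6; 0 runs 7, 9, 11, 13 — each is linear in n, where the shown terms are n = 3, 4, 5, 6.
Setting n = 9 gives 18, 9, 19 characters in each block.

7777777777777777778888888880000000000000000000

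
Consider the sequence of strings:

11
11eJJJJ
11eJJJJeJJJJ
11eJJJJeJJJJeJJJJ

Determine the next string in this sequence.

The strings grow by a fixed suffix eJJJJ each time.
Applying this once more to 11eJJJJeJJJJeJJJJ:

11eJJJJeJJJJeJJJJeJJJJ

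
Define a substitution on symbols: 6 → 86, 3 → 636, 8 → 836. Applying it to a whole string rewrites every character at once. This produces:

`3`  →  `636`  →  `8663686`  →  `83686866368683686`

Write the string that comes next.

8366368683686836868663686836868366368683686

Applying the rule to each of the 17 symbols of 83686866368683686 gives the pieces 836 636 86 836 86 836 86 86 636 86 836 86 836 636 86 836 86, which concatenate to the answer.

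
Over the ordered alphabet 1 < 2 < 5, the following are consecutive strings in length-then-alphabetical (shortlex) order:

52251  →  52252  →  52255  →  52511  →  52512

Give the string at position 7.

Continuing the enumeration 2 steps past 52512: 52512 → 52515 → (answer).

52521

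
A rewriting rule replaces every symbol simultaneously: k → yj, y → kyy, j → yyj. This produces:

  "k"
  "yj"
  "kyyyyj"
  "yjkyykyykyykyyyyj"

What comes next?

Rewriting the 17 symbols of yjkyykyykyykyyyyj one by one yields kyy yyj yj kyy kyy yj kyy kyy yj kyy kyy yj kyy kyy kyy kyy yyj; concatenated:

kyyyyjyjkyykyyyjkyykyyyjkyykyyyjkyykyykyykyyyyj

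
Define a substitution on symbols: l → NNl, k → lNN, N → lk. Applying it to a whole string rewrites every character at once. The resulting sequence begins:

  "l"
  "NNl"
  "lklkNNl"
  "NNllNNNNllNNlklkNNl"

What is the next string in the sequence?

lklkNNlNNllklklklkNNlNNllklkNNllNNNNllNNlklkNNl

Replace each of the 19 characters of NNllNNNNllNNlklkNNl in place — lk lk NNl NNl lk lk lk lk NNl NNl lk lk NNl lNN NNl lNN lk lk NNl — and concatenate.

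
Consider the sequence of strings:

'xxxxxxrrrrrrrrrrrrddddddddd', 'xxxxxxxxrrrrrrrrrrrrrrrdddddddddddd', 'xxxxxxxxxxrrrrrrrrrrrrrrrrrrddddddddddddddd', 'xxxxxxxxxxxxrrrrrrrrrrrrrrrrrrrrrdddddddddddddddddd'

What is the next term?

xxxxxxxxxxxxxxrrrrrrrrrrrrrrrrrrrrrrrrddddddddddddddddddddd

Each string has the form x^{2n} r^{3n+3} d^{3n}, where the shown terms are n = 3, 4, 5, 6.
For the next term, n = 7, so the run lengths are 14, 24, 21.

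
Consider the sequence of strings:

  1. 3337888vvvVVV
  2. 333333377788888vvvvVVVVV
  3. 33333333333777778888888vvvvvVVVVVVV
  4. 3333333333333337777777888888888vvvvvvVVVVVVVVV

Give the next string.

333333333333333333377777777788888888888vvvvvvvVVVVVVVVVVV

Reading off run lengths: 3 runs 3, 7, 11, 15; 7 runs 1, 3, 5, 7; 8 runs 3, 5, 7, 9; v runs 3, 4, 5, 6; V runs 3, 5, 7, 9 — each is linear in n (n = 1, 2, …).
At n = 5 the blocks have lengths 19, 9, 11, 7, 11.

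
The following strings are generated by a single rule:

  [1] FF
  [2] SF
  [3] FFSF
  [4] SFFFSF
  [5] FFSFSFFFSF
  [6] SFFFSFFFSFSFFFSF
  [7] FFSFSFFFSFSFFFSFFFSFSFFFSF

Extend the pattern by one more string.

From term 3 onward, concatenate the second-to-last term with the last: FF·SF = FFSF, SF·FFSF = SFFFSF, …
So term 8 is SFFFSFFFSFSFFFSF·FFSFSFFFSFSFFFSFFFSFSFFFSF.

SFFFSFFFSFSFFFSFFFSFSFFFSFSFFFSFFFSFSFFFSF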